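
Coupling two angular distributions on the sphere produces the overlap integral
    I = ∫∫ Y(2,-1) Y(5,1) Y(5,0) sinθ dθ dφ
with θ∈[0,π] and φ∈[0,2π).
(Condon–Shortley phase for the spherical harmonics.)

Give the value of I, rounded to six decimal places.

-0.036166

Checks pass: Σm=0; 12 even; l₃=5∈[3,7].
(2·2+1)(2·5+1)(2·5+1) = 605
Δ: 2! 2! 8! / 13! → 1/38610
sum: t=0:+1/2880 t=1:−1/576 t=2:+1/2880 = -1/960
3j²(2 5 5; 0 0 0) = Δ·Π!·Σ² = 10/429  (sign +1)
sum: t=1:−1/1440 t=2:+1/1152 = 1/5760
3j²(2 5 5; -1 1 0) = Δ·Π!·Σ² = 1/858  (sign -1)
combine: 4πI² = 605·10/429·1/858 = 25/1521
take √, sign -1: I = -0.03616600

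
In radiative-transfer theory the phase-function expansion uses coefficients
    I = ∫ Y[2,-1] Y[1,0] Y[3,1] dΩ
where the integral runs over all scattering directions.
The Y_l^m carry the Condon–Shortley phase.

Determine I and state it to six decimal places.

m-sum 0 ✓  L=6 even ✓  1≤3≤3 ✓
Π(2lᵢ+1) = 5×3×7 = 105
triangle coeff Δ(2,1,3) = 1/105
Σ_t [0,0]: t=0:+1/4 = 1/4
(3j)²=3/35 [(2 1 3; 0 0 0)], sign=-1
Σ_t [0,0]: t=0:+1/6 = 1/6
(3j)²=8/105 [(2 1 3; -1 0 1)], sign=+1
⇒ 4πI² = 24/35
I = (-1)√(24/35/(4π)) = -0.23359668

-0.233597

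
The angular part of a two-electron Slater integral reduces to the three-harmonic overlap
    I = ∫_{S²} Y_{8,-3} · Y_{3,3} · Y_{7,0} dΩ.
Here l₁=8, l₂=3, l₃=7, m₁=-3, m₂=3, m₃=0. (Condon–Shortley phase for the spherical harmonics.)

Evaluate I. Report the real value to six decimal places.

0.183025

Checks pass: Σm=0; 18 even; l₃=7∈[5,11].
(2·8+1)(2·3+1)(2·7+1) = 1785
Δ: 4! 12! 2! / 19! → 1/5290740
sum: t=1:−1/7257600 t=2:+1/2073600 t=3:−1/7257600 = 1/4838400
3j²(8 3 7; 0 0 0) = Δ·Π!·Σ² = 252/20995  (sign -1)
sum: t=4:+1/29030400 = 1/29030400
3j²(8 3 7; -3 3 0) = Δ·Π!·Σ² = 165/8398  (sign -1)
combine: 4πI² = 1785·252/20995·165/8398 = 436590/1037153
take √, sign +1: I = 0.18302506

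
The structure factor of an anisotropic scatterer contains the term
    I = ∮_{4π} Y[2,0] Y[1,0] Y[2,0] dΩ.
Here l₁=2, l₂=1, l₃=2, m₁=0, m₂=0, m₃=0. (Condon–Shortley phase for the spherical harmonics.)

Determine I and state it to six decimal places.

0.000000

l₁+l₂+l₃=5 is odd: 3j(l;000)=0 ⇒ I=0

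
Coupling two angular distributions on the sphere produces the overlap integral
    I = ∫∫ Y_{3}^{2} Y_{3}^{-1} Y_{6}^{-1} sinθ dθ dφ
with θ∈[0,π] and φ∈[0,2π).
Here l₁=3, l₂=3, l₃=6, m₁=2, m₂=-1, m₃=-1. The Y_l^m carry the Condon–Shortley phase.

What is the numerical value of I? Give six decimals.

Checks pass: Σm=0; 12 even; l₃=6∈[0,6].
(2·3+1)(2·3+1)(2·6+1) = 637
Δ: 0! 6! 6! / 13! → 1/12012
sum: t=0:+1/1296 = 1/1296
3j²(3 3 6; 0 0 0) = Δ·Π!·Σ² = 100/3003  (sign +1)
sum: t=0:+1/5760 = 1/5760
3j²(3 3 6; 2 -1 -1) = Δ·Π!·Σ² = 5/572  (sign -1)
combine: 4πI² = 637·100/3003·5/572 = 875/4719
take √, sign -1: I = -0.12147142

-0.121471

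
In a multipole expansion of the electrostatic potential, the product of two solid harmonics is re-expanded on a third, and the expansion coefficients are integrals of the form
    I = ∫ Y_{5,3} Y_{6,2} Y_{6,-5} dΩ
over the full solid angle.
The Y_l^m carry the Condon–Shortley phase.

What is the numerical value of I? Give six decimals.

l₁+l₂+l₃=17 is odd: 3j(l;000)=0 ⇒ I=0

0.000000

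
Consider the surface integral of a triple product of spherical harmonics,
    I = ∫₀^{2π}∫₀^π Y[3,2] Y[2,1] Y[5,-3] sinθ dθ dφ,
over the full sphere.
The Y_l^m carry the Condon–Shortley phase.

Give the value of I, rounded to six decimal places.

-0.253584

Checks pass: Σm=0; 10 even; l₃=5∈[1,5].
(2·3+1)(2·2+1)(2·5+1) = 385
Δ: 0! 6! 4! / 11! → 1/2310
sum: t=0:+1/144 = 1/144
3j²(3 2 5; 0 0 0) = Δ·Π!·Σ² = 10/231  (sign -1)
sum: t=0:+1/720 = 1/720
3j²(3 2 5; 2 1 -3) = Δ·Π!·Σ² = 8/165  (sign +1)
combine: 4πI² = 385·10/231·8/165 = 80/99
take √, sign -1: I = -0.25358436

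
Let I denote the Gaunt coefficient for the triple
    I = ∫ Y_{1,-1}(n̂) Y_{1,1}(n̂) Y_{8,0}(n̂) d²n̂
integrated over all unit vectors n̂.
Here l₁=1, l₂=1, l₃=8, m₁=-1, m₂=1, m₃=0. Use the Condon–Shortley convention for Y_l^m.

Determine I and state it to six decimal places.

|1−1|≤8≤1+1 violated ⇒ I = 0

0.000000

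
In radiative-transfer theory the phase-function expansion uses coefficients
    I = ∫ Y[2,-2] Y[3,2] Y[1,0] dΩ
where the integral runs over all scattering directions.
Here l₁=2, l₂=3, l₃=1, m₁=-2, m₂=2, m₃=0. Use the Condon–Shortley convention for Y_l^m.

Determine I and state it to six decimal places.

Checks pass: Σm=0; 6 even; l₃=1∈[1,5].
(2·2+1)(2·3+1)(2·1+1) = 105
Δ: 4! 0! 2! / 7! → 1/105
sum: t=2:+1/4 = 1/4
3j²(2 3 1; 0 0 0) = Δ·Π!·Σ² = 3/35  (sign -1)
sum: t=4:+1/24 = 1/24
3j²(2 3 1; -2 2 0) = Δ·Π!·Σ² = 1/21  (sign -1)
combine: 4πI² = 105·3/35·1/21 = 3/7
take √, sign +1: I = 0.18467439

0.184674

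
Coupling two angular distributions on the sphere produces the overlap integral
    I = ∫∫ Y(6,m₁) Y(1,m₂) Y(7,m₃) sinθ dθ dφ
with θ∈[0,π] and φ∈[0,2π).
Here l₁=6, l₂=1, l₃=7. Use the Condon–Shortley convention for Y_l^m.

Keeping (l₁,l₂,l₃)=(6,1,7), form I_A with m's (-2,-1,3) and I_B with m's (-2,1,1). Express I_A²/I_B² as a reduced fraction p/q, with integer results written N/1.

3/1

Shared (l₁,l₂,l₃)=(6,1,7): N and (l;000)² cancel in I_A²/I_B².
A: Δ = 0!·12!·2!/15! = 1/1365; Racah Σ t=0..0: t=0:+1/1935360 = 1/1935360; ⇒ 3j(6 1 7; -2 -1 3)² = 3/91, sgn +1
B: Δ = 0!·12!·2!/15! = 1/1365; Racah Σ t=0..0: t=0:+1/1935360 = 1/1935360; ⇒ 3j(6 1 7; -2 1 1)² = 1/91, sgn +1
I_A²/I_B² = (3/91)/(1/91) = 3/1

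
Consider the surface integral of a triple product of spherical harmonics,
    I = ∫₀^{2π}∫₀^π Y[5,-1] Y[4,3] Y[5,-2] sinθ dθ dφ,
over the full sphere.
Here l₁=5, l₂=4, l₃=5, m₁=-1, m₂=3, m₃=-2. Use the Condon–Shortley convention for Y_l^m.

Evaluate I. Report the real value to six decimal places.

Checks pass: Σm=0; 14 even; l₃=5∈[1,9].
(2·5+1)(2·4+1)(2·5+1) = 1089
Δ: 4! 6! 4! / 15! → 1/3153150
sum: t=0:+1/69120 t=1:−1/1728 t=2:+1/576 t=3:−1/1728 t=4:+1/69120 = 7/11520
3j²(5 4 5; 0 0 0) = Δ·Π!·Σ² = 2/143  (sign -1)
sum: t=3:−1/5184 t=4:+1/6912 = -1/20736
3j²(5 4 5; -1 3 -2) = Δ·Π!·Σ² = 5/2574  (sign +1)
combine: 4πI² = 1089·2/143·5/2574 = 5/169
take √, sign -1: I = -0.04852178

-0.048522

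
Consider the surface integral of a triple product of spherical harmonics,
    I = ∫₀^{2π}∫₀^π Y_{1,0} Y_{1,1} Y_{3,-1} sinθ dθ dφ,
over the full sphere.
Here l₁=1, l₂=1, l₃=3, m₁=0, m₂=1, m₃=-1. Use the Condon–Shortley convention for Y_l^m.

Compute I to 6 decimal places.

0.000000

|1−1|≤3≤1+1 violated ⇒ I = 0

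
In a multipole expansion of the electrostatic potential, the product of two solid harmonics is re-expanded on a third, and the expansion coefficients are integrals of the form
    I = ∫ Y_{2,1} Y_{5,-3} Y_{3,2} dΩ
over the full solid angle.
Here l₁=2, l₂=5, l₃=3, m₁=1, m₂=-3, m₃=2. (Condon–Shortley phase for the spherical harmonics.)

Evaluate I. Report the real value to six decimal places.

m-sum 0 ✓  L=10 even ✓  3≤3≤7 ✓
Π(2lᵢ+1) = 5×11×7 = 385
triangle coeff Δ(2,5,3) = 1/2310
Σ_t [2,2]: t=2:+1/144 = 1/144
(3j)²=10/231 [(2 5 3; 0 0 0)], sign=-1
Σ_t [1,1]: t=1:−1/720 = -1/720
(3j)²=8/165 [(2 5 3; 1 -3 2)], sign=+1
⇒ 4πI² = 80/99
I = (-1)√(80/99/(4π)) = -0.25358436

-0.253584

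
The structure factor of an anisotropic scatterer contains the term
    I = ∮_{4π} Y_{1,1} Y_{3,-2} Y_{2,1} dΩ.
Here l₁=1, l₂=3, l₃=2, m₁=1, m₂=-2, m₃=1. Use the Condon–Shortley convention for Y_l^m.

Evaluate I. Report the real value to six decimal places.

0.261169

m-sum 0 ✓  L=6 even ✓  2≤2≤4 ✓
Π(2lᵢ+1) = 3×7×5 = 105
triangle coeff Δ(1,3,2) = 1/105
Σ_t [1,1]: t=1:−1/4 = -1/4
(3j)²=3/35 [(1 3 2; 0 0 0)], sign=-1
Σ_t [0,0]: t=0:+1/12 = 1/12
(3j)²=2/21 [(1 3 2; 1 -2 1)], sign=-1
⇒ 4πI² = 6/7
I = (+1)√(6/7/(4π)) = 0.26116903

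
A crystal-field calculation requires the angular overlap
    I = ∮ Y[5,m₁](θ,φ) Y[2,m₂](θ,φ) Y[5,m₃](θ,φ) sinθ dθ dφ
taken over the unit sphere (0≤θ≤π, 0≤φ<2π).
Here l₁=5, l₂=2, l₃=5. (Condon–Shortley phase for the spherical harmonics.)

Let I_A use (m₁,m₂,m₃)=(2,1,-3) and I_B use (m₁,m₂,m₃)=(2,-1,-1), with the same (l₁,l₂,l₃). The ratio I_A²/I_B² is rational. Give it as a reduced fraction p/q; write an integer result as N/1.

l's match ⇒ only the (l;m) 3-j factors differ between A and B.
A: triangle coeff Δ(5,2,5) = 1/38610; Σ_t [1,2]: t=1:−1/2880 t=2:+1/10080 = -1/4032; (3j)²=10/429 [(5 2 5; 2 1 -3)], sign=-1
B: triangle coeff Δ(5,2,5) = 1/38610; Σ_t [0,1]: t=0:+1/1440 t=1:−1/2880 = 1/2880; (3j)²=7/715 [(5 2 5; 2 -1 -1)], sign=+1
I_A²/I_B² = (10/429)/(7/715) = 50/21

50/21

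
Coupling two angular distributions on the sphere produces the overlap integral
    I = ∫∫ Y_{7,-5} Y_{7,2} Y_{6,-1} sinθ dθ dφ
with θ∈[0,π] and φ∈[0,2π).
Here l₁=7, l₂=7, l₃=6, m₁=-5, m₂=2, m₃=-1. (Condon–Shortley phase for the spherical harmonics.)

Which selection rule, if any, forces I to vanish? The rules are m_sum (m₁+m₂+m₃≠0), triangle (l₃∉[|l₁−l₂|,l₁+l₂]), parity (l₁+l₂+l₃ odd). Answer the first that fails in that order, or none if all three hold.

m₁+m₂+m₃ = -5 + 2 − 1 = -4  ✗
triangle: |7−7|=0 ≤ l₃=6 ≤ 7+7=14
parity: l₁+l₂+l₃ = 20 is even

m_sum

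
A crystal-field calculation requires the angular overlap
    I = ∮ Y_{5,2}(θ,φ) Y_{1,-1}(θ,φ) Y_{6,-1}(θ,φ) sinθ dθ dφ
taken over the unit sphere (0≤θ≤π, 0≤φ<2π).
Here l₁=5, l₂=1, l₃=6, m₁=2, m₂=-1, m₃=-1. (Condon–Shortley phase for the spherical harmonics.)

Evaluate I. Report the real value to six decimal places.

-0.129207

Checks pass: Σm=0; 12 even; l₃=6∈[4,6].
(2·5+1)(2·1+1)(2·6+1) = 429
Δ: 0! 10! 2! / 13! → 1/858
sum: t=0:+1/14400 = 1/14400
3j²(5 1 6; 0 0 0) = Δ·Π!·Σ² = 6/143  (sign +1)
sum: t=0:+1/60480 = 1/60480
3j²(5 1 6; 2 -1 -1) = Δ·Π!·Σ² = 5/429  (sign -1)
combine: 4πI² = 429·6/143·5/429 = 30/143
take √, sign -1: I = -0.12920749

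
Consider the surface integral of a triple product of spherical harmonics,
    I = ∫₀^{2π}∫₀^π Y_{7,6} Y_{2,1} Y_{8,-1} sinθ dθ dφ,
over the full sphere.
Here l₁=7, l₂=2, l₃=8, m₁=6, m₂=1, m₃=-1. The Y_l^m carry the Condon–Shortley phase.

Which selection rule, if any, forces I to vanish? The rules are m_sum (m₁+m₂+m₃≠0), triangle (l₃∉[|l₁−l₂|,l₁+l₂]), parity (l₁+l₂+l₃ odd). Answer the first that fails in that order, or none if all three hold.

Σmᵢ = 6  ✗
l₃∈[|l₁−l₂|,l₁+l₂]=[5,9], have l₃=8
Σlᵢ = 17 ⇒ odd

m_sum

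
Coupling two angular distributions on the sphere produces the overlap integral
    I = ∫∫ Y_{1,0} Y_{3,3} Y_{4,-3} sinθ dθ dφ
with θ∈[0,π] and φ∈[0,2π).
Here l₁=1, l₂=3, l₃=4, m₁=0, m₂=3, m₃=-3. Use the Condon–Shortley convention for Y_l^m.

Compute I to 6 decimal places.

m-sum 0 ✓  L=8 even ✓  2≤4≤4 ✓
Π(2lᵢ+1) = 3×7×9 = 189
triangle coeff Δ(1,3,4) = 1/252
Σ_t [0,0]: t=0:+1/36 = 1/36
(3j)²=4/63 [(1 3 4; 0 0 0)], sign=+1
Σ_t [0,0]: t=0:+1/720 = 1/720
(3j)²=1/36 [(1 3 4; 0 3 -3)], sign=-1
⇒ 4πI² = 1/3
I = (-1)√(1/3/(4π)) = -0.16286750

-0.162868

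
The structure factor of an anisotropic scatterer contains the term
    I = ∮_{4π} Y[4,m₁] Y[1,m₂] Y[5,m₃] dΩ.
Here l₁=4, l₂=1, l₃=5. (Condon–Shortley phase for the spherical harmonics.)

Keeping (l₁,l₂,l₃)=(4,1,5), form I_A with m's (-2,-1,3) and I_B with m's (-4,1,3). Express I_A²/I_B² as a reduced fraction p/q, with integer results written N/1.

l's match ⇒ only the (l;m) 3-j factors differ between A and B.
A: triangle coeff Δ(4,1,5) = 1/495; Σ_t [0,0]: t=0:+1/2880 = 1/2880; (3j)²=28/495 [(4 1 5; -2 -1 3)], sign=+1
B: triangle coeff Δ(4,1,5) = 1/495; Σ_t [0,0]: t=0:+1/80640 = 1/80640; (3j)²=1/495 [(4 1 5; -4 1 3)], sign=+1
I_A²/I_B² = (28/495)/(1/495) = 28/1

28/1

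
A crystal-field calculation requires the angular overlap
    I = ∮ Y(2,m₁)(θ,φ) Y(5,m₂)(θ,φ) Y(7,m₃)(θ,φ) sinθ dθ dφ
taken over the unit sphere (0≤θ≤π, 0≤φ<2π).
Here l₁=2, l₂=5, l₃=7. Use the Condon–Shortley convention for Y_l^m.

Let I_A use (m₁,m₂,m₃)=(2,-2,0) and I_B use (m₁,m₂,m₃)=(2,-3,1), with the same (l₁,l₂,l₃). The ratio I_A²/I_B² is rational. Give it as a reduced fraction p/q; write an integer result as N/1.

7/3

Shared (l₁,l₂,l₃)=(2,5,7): N and (l;000)² cancel in I_A²/I_B².
A: Δ = 0!·4!·10!/15! = 1/15015; Racah Σ t=0..0: t=0:+1/725760 = 1/725760; ⇒ 3j(2 5 7; 2 -2 0)² = 1/429, sgn -1
B: Δ = 0!·4!·10!/15! = 1/15015; Racah Σ t=0..0: t=0:+1/1935360 = 1/1935360; ⇒ 3j(2 5 7; 2 -3 1)² = 1/1001, sgn +1
I_A²/I_B² = (1/429)/(1/1001) = 7/3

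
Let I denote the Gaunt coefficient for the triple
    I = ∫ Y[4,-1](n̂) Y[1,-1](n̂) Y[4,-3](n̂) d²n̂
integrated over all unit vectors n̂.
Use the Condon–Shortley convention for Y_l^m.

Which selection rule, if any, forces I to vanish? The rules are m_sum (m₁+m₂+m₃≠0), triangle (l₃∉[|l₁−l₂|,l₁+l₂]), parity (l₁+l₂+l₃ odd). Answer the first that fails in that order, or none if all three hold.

m_sum

Σmᵢ = -5  ✗
l₃∈[|l₁−l₂|,l₁+l₂]=[3,5], have l₃=4
Σlᵢ = 9 ⇒ odd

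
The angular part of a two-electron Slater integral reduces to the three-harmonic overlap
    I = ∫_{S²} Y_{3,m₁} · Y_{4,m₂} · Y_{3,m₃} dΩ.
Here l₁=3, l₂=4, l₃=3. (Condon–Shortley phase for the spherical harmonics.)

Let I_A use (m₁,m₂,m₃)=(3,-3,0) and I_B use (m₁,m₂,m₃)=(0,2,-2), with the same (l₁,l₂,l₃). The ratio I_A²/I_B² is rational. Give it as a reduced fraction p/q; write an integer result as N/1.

l's match ⇒ only the (l;m) 3-j factors differ between A and B.
A: triangle coeff Δ(3,4,3) = 1/34650; Σ_t [0,0]: t=0:+1/288 = 1/288; (3j)²=1/22 [(3 4 3; 3 -3 0)], sign=-1
B: triangle coeff Δ(3,4,3) = 1/34650; Σ_t [2,3]: t=2:+1/96 t=3:−1/72 = -1/288; (3j)²=1/462 [(3 4 3; 0 2 -2)], sign=+1
I_A²/I_B² = (1/22)/(1/462) = 21/1

21/1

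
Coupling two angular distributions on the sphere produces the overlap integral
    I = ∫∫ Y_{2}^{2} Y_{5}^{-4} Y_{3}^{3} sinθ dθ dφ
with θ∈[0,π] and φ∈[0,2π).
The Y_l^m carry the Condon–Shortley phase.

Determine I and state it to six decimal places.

m-sum = 2 − 4 + 3 = 1 ≠ 0 ⇒ I = 0

0.000000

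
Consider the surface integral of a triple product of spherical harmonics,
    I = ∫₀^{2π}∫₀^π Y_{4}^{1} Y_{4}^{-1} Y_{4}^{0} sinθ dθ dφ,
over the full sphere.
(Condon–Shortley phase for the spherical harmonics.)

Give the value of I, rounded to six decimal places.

-0.068481

Rules hold: Σm=0, L=12 even, 0≤4≤8.
N = 9·9·9 = 729
Δ = 4!·4!·4!/13! = 1/450450
Racah Σ t=0..4: t=0:+1/13824 t=1:−1/216 t=2:+1/64 t=3:−1/216 t=4:+1/13824 = 5/768
⇒ 3j(4 4 4; 0 0 0)² = 18/1001, sgn +1
Racah Σ t=0..3: t=0:+1/864 t=1:−1/96 t=2:+1/144 t=3:−1/3456 = -1/384
⇒ 3j(4 4 4; 1 -1 0)² = 9/2002, sgn -1
4πI² = N·(3j₀)²·(3jₘ)² = 59049/1002001
I = -1·√(0.0589311/4π) = -0.06848055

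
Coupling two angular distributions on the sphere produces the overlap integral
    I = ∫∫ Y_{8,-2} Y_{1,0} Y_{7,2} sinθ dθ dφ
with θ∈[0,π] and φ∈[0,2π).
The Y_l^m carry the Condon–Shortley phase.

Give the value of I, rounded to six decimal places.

Rules hold: Σm=0, L=16 even, 7≤7≤9.
N = 17·3·15 = 765
Δ = 2!·14!·0!/17! = 1/2040
Racah Σ t=1..1: t=1:−1/25401600 = -1/25401600
⇒ 3j(8 1 7; 0 0 0)² = 8/255, sgn +1
Racah Σ t=1..1: t=1:−1/43545600 = -1/43545600
⇒ 3j(8 1 7; -2 0 2)² = 1/34, sgn +1
4πI² = N·(3j₀)²·(3jₘ)² = 12/17
I = +1·√(0.705882/4π) = 0.23700703

0.237007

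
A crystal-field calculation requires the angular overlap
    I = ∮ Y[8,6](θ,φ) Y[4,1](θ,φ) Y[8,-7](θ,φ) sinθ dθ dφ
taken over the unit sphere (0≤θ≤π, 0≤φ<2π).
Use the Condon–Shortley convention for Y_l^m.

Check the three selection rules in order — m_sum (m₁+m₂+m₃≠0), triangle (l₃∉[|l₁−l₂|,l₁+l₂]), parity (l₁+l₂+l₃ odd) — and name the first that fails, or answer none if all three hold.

m₁+m₂+m₃ = 6 + 1 − 7 = 0  ✓
triangle: |8−4|=4 ≤ l₃=8 ≤ 8+4=12  ✓
parity: l₁+l₂+l₃ = 20 is even  ✓

none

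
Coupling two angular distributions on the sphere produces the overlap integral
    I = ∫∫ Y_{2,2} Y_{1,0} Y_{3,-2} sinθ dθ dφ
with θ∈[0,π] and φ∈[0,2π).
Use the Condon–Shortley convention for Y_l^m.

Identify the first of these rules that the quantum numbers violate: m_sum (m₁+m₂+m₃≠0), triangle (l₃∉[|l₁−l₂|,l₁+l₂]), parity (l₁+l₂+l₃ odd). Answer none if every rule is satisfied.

none

Σmᵢ = 0  ✓
l₃∈[|l₁−l₂|,l₁+l₂]=[1,3], have l₃=3  ✓
Σlᵢ = 6 ⇒ even  ✓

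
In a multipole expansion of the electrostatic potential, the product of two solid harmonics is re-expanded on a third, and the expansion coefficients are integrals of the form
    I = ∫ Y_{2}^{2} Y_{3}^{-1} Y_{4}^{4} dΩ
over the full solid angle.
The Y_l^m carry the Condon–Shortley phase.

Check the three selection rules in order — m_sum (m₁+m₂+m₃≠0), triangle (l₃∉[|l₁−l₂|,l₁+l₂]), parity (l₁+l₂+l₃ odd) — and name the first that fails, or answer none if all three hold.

m_sum

azimuthal sum: 2 − 1 + 4 = 5  ✗
1 ≤ 4 ≤ 5 (triangle on l)
L = 2 + 3 + 4 = 9 (odd)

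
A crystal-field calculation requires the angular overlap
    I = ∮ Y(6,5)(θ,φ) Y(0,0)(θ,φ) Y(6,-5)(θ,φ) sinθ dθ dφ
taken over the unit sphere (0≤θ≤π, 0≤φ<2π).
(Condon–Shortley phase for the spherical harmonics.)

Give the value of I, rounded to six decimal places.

-0.282095

Checks pass: Σm=0; 12 even; l₃=6∈[6,6].
(2·6+1)(2·0+1)(2·6+1) = 169
Δ: 0! 12! 0! / 13! → 1/13
sum: t=0:+1/518400 = 1/518400
3j²(6 0 6; 0 0 0) = Δ·Π!·Σ² = 1/13  (sign +1)
sum: t=0:+1/39916800 = 1/39916800
3j²(6 0 6; 5 0 -5) = Δ·Π!·Σ² = 1/13  (sign -1)
combine: 4πI² = 169·1/13·1/13 = 1/1
take √, sign -1: I = -0.28209479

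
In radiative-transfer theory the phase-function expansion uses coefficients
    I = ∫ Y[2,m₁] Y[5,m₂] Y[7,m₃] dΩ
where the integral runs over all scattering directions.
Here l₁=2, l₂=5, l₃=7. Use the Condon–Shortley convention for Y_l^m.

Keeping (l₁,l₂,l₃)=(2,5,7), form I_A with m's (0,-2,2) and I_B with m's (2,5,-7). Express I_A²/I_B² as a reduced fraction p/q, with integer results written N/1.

360/1001

Shared (l₁,l₂,l₃)=(2,5,7): N and (l;000)² cancel in I_A²/I_B².
A: Δ = 0!·4!·10!/15! = 1/15015; Racah Σ t=0..0: t=0:+1/120960 = 1/120960; ⇒ 3j(2 5 7; 0 -2 2)² = 24/1001, sgn -1
B: Δ = 0!·4!·10!/15! = 1/15015; Racah Σ t=0..0: t=0:+1/87091200 = 1/87091200; ⇒ 3j(2 5 7; 2 5 -7)² = 1/15, sgn +1
I_A²/I_B² = (24/1001)/(1/15) = 360/1001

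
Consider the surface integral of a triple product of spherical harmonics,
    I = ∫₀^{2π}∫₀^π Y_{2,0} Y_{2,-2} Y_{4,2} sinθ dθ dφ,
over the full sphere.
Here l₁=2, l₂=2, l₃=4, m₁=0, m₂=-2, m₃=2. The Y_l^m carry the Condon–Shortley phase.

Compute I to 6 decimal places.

Rules hold: Σm=0, L=8 even, 0≤4≤4.
N = 5·5·9 = 225
Δ = 0!·4!·4!/9! = 1/630
Racah Σ t=0..0: t=0:+1/16 = 1/16
⇒ 3j(2 2 4; 0 0 0)² = 2/35, sgn +1
Racah Σ t=0..0: t=0:+1/96 = 1/96
⇒ 3j(2 2 4; 0 -2 2)² = 1/42, sgn +1
4πI² = N·(3j₀)²·(3jₘ)² = 15/49
I = +1·√(0.306122/4π) = 0.15607835

0.156078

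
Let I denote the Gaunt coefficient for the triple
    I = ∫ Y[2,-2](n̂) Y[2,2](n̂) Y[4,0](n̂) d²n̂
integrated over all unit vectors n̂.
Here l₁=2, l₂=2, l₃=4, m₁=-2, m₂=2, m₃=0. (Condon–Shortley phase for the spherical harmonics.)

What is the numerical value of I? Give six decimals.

0.040299

m-sum 0 ✓  L=8 even ✓  0≤4≤4 ✓
Π(2lᵢ+1) = 5×5×9 = 225
triangle coeff Δ(2,2,4) = 1/630
Σ_t [0,0]: t=0:+1/16 = 1/16
(3j)²=2/35 [(2 2 4; 0 0 0)], sign=+1
Σ_t [0,0]: t=0:+1/576 = 1/576
(3j)²=1/630 [(2 2 4; -2 2 0)], sign=+1
⇒ 4πI² = 1/49
I = (+1)√(1/49/(4π)) = 0.04029926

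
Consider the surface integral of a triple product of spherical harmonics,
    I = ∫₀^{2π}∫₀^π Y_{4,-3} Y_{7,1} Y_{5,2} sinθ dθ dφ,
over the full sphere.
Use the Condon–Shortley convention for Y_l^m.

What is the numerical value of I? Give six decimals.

0.159382

m-sum 0 ✓  L=16 even ✓  3≤5≤11 ✓
Π(2lᵢ+1) = 9×15×11 = 1485
triangle coeff Δ(4,7,5) = 1/6126120
Σ_t [2,4]: t=2:+1/69120 t=3:−1/20736 t=4:+1/69120 = -1/51840
(3j)²=280/21879 [(4 7 5; 0 0 0)], sign=+1
Σ_t [5,6]: t=5:−1/172800 t=6:+1/1036800 = -1/207360
(3j)²=245/14586 [(4 7 5; -3 1 2)], sign=+1
⇒ 4πI² = 171500/537251
I = (+1)√(171500/537251/(4π)) = 0.15938172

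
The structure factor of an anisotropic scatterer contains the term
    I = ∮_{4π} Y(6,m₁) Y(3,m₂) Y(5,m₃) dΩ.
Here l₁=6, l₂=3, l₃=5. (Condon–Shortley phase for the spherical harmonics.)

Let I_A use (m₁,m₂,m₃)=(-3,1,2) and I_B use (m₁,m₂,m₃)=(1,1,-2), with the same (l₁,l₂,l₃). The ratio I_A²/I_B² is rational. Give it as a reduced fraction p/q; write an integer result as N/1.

18/5

l's match ⇒ only the (l;m) 3-j factors differ between A and B.
A: triangle coeff Δ(6,3,5) = 1/675675; Σ_t [2,4]: t=2:+1/40320 t=3:−1/8640 t=4:+1/34560 = -1/16128; (3j)²=18/1001 [(6 3 5; -3 1 2)], sign=+1
B: triangle coeff Δ(6,3,5) = 1/675675; Σ_t [2,4]: t=2:+1/5760 t=3:−1/8640 t=4:+1/241920 = 1/16128; (3j)²=5/1001 [(6 3 5; 1 1 -2)], sign=-1
I_A²/I_B² = (18/1001)/(5/1001) = 18/5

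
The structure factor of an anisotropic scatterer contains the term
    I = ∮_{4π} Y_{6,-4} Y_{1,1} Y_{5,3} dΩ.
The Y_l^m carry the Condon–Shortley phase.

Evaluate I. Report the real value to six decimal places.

Rules hold: Σm=0, L=12 even, 5≤5≤7.
N = 13·3·11 = 429
Δ = 2!·10!·0!/13! = 1/858
Racah Σ t=1..1: t=1:−1/14400 = -1/14400
⇒ 3j(6 1 5; 0 0 0)² = 6/143, sgn +1
Racah Σ t=2..2: t=2:+1/161280 = 1/161280
⇒ 3j(6 1 5; -4 1 3)² = 15/286, sgn +1
4πI² = N·(3j₀)²·(3jₘ)² = 135/143
I = +1·√(0.944056/4π) = 0.27409047

0.274090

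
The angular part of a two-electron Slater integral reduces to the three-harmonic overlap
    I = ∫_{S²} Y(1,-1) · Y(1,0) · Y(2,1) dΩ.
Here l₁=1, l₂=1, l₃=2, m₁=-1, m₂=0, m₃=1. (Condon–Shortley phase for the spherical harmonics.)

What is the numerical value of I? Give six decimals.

-0.218510

Checks pass: Σm=0; 4 even; l₃=2∈[0,2].
(2·1+1)(2·1+1)(2·2+1) = 45
Δ: 0! 2! 2! / 5! → 1/30
sum: t=0:+1/1 = 1/1
3j²(1 1 2; 0 0 0) = Δ·Π!·Σ² = 2/15  (sign +1)
sum: t=0:+1/2 = 1/2
3j²(1 1 2; -1 0 1) = Δ·Π!·Σ² = 1/10  (sign -1)
combine: 4πI² = 45·2/15·1/10 = 3/5
take √, sign -1: I = -0.21850969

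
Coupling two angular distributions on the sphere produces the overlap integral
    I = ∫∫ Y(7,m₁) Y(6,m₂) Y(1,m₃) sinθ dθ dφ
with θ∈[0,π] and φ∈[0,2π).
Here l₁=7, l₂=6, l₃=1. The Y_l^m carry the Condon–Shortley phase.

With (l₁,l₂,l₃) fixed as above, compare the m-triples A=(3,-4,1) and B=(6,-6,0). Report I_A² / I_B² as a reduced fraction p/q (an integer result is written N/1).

6/13

l's match ⇒ only the (l;m) 3-j factors differ between A and B.
A: triangle coeff Δ(7,6,1) = 1/1365; Σ_t [2,2]: t=2:+1/14515200 = 1/14515200; (3j)²=2/455 [(7 6 1; 3 -4 1)], sign=+1
B: triangle coeff Δ(7,6,1) = 1/1365; Σ_t [0,0]: t=0:+1/479001600 = 1/479001600; (3j)²=1/105 [(7 6 1; 6 -6 0)], sign=-1
I_A²/I_B² = (2/455)/(1/105) = 6/13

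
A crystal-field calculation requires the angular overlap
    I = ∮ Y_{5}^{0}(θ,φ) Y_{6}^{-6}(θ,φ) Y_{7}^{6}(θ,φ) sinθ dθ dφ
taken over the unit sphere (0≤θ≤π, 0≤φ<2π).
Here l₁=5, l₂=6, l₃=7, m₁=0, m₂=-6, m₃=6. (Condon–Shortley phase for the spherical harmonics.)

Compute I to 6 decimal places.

0.168277

Rules hold: Σm=0, L=18 even, 1≤7≤11.
N = 11·13·15 = 2145
Δ = 4!·6!·8!/19! = 1/174594420
Racah Σ t=0..4: t=0:+1/4147200 t=1:−1/207360 t=2:+1/82944 t=3:−1/207360 t=4:+1/4147200 = 1/345600
⇒ 3j(5 6 7; 0 0 0)² = 420/46189, sgn -1
Racah Σ t=0..0: t=0:+1/116121600 = 1/116121600
⇒ 3j(5 6 7; 0 -6 6)² = 165/9044, sgn -1
4πI² = N·(3j₀)²·(3jₘ)² = 37125/104329
I = +1·√(0.355845/4π) = 0.16827739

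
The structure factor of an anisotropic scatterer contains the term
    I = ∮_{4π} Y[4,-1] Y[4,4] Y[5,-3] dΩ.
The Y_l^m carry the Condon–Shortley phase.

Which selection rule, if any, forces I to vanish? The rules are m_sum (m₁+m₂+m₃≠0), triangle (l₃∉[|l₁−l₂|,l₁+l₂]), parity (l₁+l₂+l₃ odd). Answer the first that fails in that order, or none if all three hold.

Σmᵢ = 0  ✓
l₃∈[|l₁−l₂|,l₁+l₂]=[0,8], have l₃=5  ✓
Σlᵢ = 13 ⇒ odd  ✗

parity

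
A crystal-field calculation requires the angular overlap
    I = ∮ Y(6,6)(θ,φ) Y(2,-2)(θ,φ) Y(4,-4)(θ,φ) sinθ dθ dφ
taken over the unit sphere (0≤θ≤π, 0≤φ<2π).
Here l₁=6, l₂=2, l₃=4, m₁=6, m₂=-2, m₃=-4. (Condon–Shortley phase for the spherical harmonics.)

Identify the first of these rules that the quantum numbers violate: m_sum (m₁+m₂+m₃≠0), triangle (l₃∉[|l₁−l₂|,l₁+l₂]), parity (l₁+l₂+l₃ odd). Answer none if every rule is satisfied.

none

azimuthal sum: 6 − 2 − 4 = 0  ✓
4 ≤ 4 ≤ 8 (triangle on l)  ✓
L = 6 + 2 + 4 = 12 (even)  ✓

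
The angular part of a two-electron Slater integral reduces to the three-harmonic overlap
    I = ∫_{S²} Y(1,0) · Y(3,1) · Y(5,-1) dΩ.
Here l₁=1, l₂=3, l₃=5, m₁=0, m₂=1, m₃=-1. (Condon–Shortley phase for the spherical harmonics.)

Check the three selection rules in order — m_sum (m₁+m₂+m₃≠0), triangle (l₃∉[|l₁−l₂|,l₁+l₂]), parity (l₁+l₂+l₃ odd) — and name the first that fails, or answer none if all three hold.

triangle

m₁+m₂+m₃ = 0 + 1 − 1 = 0  ✓
triangle: |1−3|=2 ≤ l₃=5 ≤ 1+3=4  ✗
parity: l₁+l₂+l₃ = 9 is odd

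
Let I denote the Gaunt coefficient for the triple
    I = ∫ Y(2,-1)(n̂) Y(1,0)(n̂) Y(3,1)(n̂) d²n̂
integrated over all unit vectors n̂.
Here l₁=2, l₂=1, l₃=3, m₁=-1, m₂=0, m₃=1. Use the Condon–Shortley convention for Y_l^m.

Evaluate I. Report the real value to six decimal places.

Rules hold: Σm=0, L=6 even, 1≤3≤3.
N = 5·3·7 = 105
Δ = 0!·4!·2!/7! = 1/105
Racah Σ t=0..0: t=0:+1/4 = 1/4
⇒ 3j(2 1 3; 0 0 0)² = 3/35, sgn -1
Racah Σ t=0..0: t=0:+1/6 = 1/6
⇒ 3j(2 1 3; -1 0 1)² = 8/105, sgn +1
4πI² = N·(3j₀)²·(3jₘ)² = 24/35
I = -1·√(0.685714/4π) = -0.23359668

-0.233597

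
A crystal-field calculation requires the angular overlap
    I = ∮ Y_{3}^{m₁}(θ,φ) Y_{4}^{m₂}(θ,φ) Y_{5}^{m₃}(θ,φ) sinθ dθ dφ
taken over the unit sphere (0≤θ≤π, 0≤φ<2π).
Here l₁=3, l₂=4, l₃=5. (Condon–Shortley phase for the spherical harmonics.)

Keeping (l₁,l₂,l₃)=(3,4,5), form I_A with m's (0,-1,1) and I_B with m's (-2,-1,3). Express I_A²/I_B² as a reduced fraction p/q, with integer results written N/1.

Same 3,4,5: normalisation and zero-m 3j drop out of the ratio.
A: Δ: 2! 4! 6! / 13! → 1/180180; sum: t=0:+1/432 t=1:−1/192 t=2:+1/1440 = -19/8640; 3j²(3 4 5; 0 -1 1) = Δ·Π!·Σ² = 361/30030  (sign -1)
B: Δ: 2! 4! 6! / 13! → 1/180180; sum: t=1:−1/1152 t=2:+1/1440 = -1/5760; 3j²(3 4 5; -2 -1 3) = Δ·Π!·Σ² = 1/858  (sign -1)
I_A²/I_B² = (361/30030)/(1/858) = 361/35

361/35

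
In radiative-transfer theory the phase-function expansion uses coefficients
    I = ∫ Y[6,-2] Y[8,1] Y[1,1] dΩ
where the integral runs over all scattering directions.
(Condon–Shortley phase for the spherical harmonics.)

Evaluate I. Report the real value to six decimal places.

triangle: need 2≤l₃≤14, have 1; I=0

0.000000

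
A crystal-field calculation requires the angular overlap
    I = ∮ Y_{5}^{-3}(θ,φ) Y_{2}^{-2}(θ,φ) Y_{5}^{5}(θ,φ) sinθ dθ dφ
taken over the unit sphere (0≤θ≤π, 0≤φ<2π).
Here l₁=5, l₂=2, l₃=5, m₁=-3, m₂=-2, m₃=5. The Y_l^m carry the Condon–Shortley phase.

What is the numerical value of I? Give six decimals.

0.088588

Rules hold: Σm=0, L=12 even, 3≤5≤7.
N = 11·5·11 = 605
Δ = 2!·8!·2!/13! = 1/38610
Racah Σ t=0..2: t=0:+1/2880 t=1:−1/576 t=2:+1/2880 = -1/960
⇒ 3j(5 2 5; 0 0 0)² = 10/429, sgn +1
Racah Σ t=0..0: t=0:+1/161280 = 1/161280
⇒ 3j(5 2 5; -3 -2 5)² = 1/143, sgn +1
4πI² = N·(3j₀)²·(3jₘ)² = 50/507
I = +1·√(0.0986193/4π) = 0.08858824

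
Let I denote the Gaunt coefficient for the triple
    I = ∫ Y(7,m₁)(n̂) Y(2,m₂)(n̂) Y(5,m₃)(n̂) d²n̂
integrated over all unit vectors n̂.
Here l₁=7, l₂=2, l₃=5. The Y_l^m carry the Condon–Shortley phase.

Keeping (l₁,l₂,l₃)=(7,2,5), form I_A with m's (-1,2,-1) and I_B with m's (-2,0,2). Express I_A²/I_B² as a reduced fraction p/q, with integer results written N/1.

7/36

Same 7,2,5: normalisation and zero-m 3j drop out of the ratio.
A: Δ: 4! 10! 0! / 15! → 1/15015; sum: t=4:+1/414720 = 1/414720; 3j²(7 2 5; -1 2 -1) = Δ·Π!·Σ² = 2/429  (sign +1)
B: Δ: 4! 10! 0! / 15! → 1/15015; sum: t=2:+1/120960 = 1/120960; 3j²(7 2 5; -2 0 2) = Δ·Π!·Σ² = 24/1001  (sign -1)
I_A²/I_B² = (2/429)/(24/1001) = 7/36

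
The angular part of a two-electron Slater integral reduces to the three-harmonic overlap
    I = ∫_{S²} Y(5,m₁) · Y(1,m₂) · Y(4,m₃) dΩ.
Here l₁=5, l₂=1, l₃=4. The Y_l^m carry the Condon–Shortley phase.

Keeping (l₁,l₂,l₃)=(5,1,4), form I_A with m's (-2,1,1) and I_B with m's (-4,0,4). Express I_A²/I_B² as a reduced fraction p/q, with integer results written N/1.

Shared (l₁,l₂,l₃)=(5,1,4): N and (l;000)² cancel in I_A²/I_B².
A: Δ = 2!·8!·0!/11! = 1/495; Racah Σ t=2..2: t=2:+1/1440 = 1/1440; ⇒ 3j(5 1 4; -2 1 1)² = 7/165, sgn -1
B: Δ = 2!·8!·0!/11! = 1/495; Racah Σ t=1..1: t=1:−1/40320 = -1/40320; ⇒ 3j(5 1 4; -4 0 4)² = 1/55, sgn -1
I_A²/I_B² = (7/165)/(1/55) = 7/3

7/3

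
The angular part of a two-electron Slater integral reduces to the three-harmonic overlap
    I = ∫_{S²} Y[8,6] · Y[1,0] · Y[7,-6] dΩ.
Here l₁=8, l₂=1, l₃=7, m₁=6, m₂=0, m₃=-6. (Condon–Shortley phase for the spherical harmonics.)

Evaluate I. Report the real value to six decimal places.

Checks pass: Σm=0; 16 even; l₃=7∈[7,9].
(2·8+1)(2·1+1)(2·7+1) = 765
Δ: 2! 14! 0! / 17! → 1/2040
sum: t=1:−1/25401600 = -1/25401600
3j²(8 1 7; 0 0 0) = Δ·Π!·Σ² = 8/255  (sign +1)
sum: t=1:−1/6227020800 = -1/6227020800
3j²(8 1 7; 6 0 -6) = Δ·Π!·Σ² = 7/510  (sign +1)
combine: 4πI² = 765·8/255·7/510 = 28/85
take √, sign +1: I = 0.16190663

0.161907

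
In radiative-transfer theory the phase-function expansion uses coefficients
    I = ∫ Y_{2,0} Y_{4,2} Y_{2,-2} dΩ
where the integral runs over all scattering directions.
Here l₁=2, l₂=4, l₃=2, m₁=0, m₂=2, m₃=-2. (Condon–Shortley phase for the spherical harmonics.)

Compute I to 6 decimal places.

0.156078

Rules hold: Σm=0, L=8 even, 2≤2≤6.
N = 5·9·5 = 225
Δ = 4!·0!·4!/9! = 1/630
Racah Σ t=2..2: t=2:+1/16 = 1/16
⇒ 3j(2 4 2; 0 0 0)² = 2/35, sgn +1
Racah Σ t=2..2: t=2:+1/96 = 1/96
⇒ 3j(2 4 2; 0 2 -2)² = 1/42, sgn +1
4πI² = N·(3j₀)²·(3jₘ)² = 15/49
I = +1·√(0.306122/4π) = 0.15607835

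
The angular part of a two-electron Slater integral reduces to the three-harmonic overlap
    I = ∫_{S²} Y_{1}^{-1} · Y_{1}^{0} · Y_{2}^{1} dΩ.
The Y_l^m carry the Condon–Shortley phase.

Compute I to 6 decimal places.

-0.218510

Rules hold: Σm=0, L=4 even, 0≤2≤2.
N = 3·3·5 = 45
Δ = 0!·2!·2!/5! = 1/30
Racah Σ t=0..0: t=0:+1/1 = 1/1
⇒ 3j(1 1 2; 0 0 0)² = 2/15, sgn +1
Racah Σ t=0..0: t=0:+1/2 = 1/2
⇒ 3j(1 1 2; -1 0 1)² = 1/10, sgn -1
4πI² = N·(3j₀)²·(3jₘ)² = 3/5
I = -1·√(0.6/4π) = -0.21850969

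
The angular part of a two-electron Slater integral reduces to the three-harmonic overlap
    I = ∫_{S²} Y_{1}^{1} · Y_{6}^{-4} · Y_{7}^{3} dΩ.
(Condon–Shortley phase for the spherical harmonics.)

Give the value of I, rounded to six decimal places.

-0.085707

Rules hold: Σm=0, L=14 even, 5≤7≤7.
N = 3·13·15 = 585
Δ = 0!·2!·12!/15! = 1/1365
Racah Σ t=0..0: t=0:+1/518400 = 1/518400
⇒ 3j(1 6 7; 0 0 0)² = 7/195, sgn -1
Racah Σ t=0..0: t=0:+1/14515200 = 1/14515200
⇒ 3j(1 6 7; 1 -4 3)² = 2/455, sgn +1
4πI² = N·(3j₀)²·(3jₘ)² = 6/65
I = -1·√(0.0923077/4π) = -0.08570655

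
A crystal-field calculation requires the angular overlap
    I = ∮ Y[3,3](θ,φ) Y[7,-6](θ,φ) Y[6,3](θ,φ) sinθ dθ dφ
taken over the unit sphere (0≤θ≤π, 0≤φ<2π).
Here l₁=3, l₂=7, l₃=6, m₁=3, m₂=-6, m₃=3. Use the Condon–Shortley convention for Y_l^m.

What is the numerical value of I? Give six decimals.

-0.153803

Rules hold: Σm=0, L=16 even, 4≤6≤10.
N = 7·15·13 = 1365
Δ = 4!·2!·10!/17! = 1/2042040
Racah Σ t=1..3: t=1:−1/207360 t=2:+1/57600 t=3:−1/207360 = 1/129600
⇒ 3j(3 7 6; 0 0 0)² = 168/12155, sgn +1
Racah Σ t=0..0: t=0:+1/17418240 = 1/17418240
⇒ 3j(3 7 6; 3 -6 3)² = 15/952, sgn -1
4πI² = N·(3j₀)²·(3jₘ)² = 945/3179
I = -1·√(0.297263/4π) = -0.15380332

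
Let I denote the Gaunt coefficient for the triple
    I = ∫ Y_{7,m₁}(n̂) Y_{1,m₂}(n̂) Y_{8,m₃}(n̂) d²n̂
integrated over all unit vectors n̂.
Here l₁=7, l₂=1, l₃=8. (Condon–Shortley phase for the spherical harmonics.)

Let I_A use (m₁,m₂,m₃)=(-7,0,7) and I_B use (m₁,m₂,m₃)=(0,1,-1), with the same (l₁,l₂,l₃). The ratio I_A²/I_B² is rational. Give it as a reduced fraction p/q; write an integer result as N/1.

5/12

l's match ⇒ only the (l;m) 3-j factors differ between A and B.
A: triangle coeff Δ(7,1,8) = 1/2040; Σ_t [0,0]: t=0:+1/87178291200 = 1/87178291200; (3j)²=1/136 [(7 1 8; -7 0 7)], sign=-1
B: triangle coeff Δ(7,1,8) = 1/2040; Σ_t [0,0]: t=0:+1/50803200 = 1/50803200; (3j)²=3/170 [(7 1 8; 0 1 -1)], sign=-1
I_A²/I_B² = (1/136)/(3/170) = 5/12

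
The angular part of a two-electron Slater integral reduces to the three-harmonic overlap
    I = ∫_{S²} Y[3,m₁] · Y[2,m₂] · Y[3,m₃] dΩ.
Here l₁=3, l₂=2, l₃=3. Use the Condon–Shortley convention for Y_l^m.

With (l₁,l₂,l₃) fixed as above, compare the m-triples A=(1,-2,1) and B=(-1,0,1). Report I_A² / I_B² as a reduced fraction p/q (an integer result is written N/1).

Same 3,2,3: normalisation and zero-m 3j drop out of the ratio.
A: Δ: 2! 4! 2! / 9! → 1/3780; sum: t=0:+1/16 = 1/16; 3j²(3 2 3; 1 -2 1) = Δ·Π!·Σ² = 2/35  (sign +1)
B: Δ: 2! 4! 2! / 9! → 1/3780; sum: t=0:+1/96 t=1:−1/6 t=2:+1/16 = -3/32; 3j²(3 2 3; -1 0 1) = Δ·Π!·Σ² = 3/140  (sign -1)
I_A²/I_B² = (2/35)/(3/140) = 8/3

8/3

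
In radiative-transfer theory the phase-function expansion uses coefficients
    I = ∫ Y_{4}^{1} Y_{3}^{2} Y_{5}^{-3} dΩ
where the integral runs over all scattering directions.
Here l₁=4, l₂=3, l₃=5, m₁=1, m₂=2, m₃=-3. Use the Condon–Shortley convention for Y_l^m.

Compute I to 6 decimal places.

-0.035836

Rules hold: Σm=0, L=12 even, 1≤5≤7.
N = 9·7·11 = 693
Δ = 2!·6!·4!/13! = 1/180180
Racah Σ t=0..2: t=0:+1/576 t=1:−1/144 t=2:+1/576 = -1/288
⇒ 3j(4 3 5; 0 0 0)² = 20/1001, sgn +1
Racah Σ t=1..2: t=1:−1/1152 t=2:+1/1440 = -1/5760
⇒ 3j(4 3 5; 1 2 -3)² = 1/858, sgn -1
4πI² = N·(3j₀)²·(3jₘ)² = 30/1859
I = -1·√(0.0161377/4π) = -0.03583571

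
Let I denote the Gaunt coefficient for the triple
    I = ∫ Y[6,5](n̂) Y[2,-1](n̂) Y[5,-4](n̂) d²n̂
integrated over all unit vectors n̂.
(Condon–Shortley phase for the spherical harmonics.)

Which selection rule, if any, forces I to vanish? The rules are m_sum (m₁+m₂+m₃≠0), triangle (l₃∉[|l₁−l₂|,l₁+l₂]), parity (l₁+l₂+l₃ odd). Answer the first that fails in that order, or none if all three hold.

parity

m₁+m₂+m₃ = 5 − 1 − 4 = 0  ✓
triangle: |6−2|=4 ≤ l₃=5 ≤ 6+2=8  ✓
parity: l₁+l₂+l₃ = 13 is odd  ✗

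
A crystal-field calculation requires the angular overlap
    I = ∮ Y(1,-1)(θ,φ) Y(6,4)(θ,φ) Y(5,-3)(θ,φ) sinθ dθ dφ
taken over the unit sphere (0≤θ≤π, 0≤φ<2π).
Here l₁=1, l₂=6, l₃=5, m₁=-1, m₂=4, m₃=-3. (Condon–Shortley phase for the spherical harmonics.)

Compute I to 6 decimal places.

m-sum 0 ✓  L=12 even ✓  5≤5≤7 ✓
Π(2lᵢ+1) = 3×13×11 = 429
triangle coeff Δ(1,6,5) = 1/858
Σ_t [1,1]: t=1:−1/14400 = -1/14400
(3j)²=6/143 [(1 6 5; 0 0 0)], sign=+1
Σ_t [2,2]: t=2:+1/161280 = 1/161280
(3j)²=15/286 [(1 6 5; -1 4 -3)], sign=+1
⇒ 4πI² = 135/143
I = (+1)√(135/143/(4π)) = 0.27409047

0.274090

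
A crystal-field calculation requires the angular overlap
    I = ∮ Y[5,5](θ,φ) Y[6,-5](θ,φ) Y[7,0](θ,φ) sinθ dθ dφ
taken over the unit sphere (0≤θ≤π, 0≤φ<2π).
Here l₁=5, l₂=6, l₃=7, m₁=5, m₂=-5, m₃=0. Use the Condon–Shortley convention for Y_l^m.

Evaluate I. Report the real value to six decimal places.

0.065670

Rules hold: Σm=0, L=18 even, 1≤7≤11.
N = 11·13·15 = 2145
Δ = 4!·6!·8!/19! = 1/174594420
Racah Σ t=0..4: t=0:+1/4147200 t=1:−1/207360 t=2:+1/82944 t=3:−1/207360 t=4:+1/4147200 = 1/345600
⇒ 3j(5 6 7; 0 0 0)² = 420/46189, sgn -1
Racah Σ t=0..0: t=0:+1/87091200 = 1/87091200
⇒ 3j(5 6 7; 5 -5 0)² = 35/12597, sgn -1
4πI² = N·(3j₀)²·(3jₘ)² = 73500/1356277
I = +1·√(0.0541925/4π) = 0.06566963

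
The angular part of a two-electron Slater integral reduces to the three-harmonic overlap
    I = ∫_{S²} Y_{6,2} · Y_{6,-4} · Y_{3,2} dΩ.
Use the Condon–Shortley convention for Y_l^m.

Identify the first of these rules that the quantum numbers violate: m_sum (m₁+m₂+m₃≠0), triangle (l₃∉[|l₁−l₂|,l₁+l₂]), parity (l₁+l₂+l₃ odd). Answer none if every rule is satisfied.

parity

m₁+m₂+m₃ = 2 − 4 + 2 = 0  ✓
triangle: |6−6|=0 ≤ l₃=3 ≤ 6+6=12  ✓
parity: l₁+l₂+l₃ = 15 is odd  ✗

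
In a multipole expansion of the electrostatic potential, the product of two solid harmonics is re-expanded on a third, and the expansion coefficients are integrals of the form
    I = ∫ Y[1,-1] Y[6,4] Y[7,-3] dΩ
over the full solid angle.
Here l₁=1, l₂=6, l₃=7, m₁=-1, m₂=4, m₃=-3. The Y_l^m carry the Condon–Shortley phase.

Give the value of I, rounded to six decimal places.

-0.085707

Checks pass: Σm=0; 14 even; l₃=7∈[5,7].
(2·1+1)(2·6+1)(2·7+1) = 585
Δ: 0! 2! 12! / 15! → 1/1365
sum: t=0:+1/518400 = 1/518400
3j²(1 6 7; 0 0 0) = Δ·Π!·Σ² = 7/195  (sign -1)
sum: t=0:+1/14515200 = 1/14515200
3j²(1 6 7; -1 4 -3) = Δ·Π!·Σ² = 2/455  (sign +1)
combine: 4πI² = 585·7/195·2/455 = 6/65
take √, sign -1: I = -0.08570655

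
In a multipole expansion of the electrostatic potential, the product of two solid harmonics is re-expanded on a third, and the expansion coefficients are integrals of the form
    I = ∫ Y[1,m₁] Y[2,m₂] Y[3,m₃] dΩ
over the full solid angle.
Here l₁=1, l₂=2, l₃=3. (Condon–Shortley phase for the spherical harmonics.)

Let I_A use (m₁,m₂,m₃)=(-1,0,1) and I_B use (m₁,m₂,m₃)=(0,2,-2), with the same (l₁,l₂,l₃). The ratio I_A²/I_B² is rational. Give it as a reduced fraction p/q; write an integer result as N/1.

6/5

Shared (l₁,l₂,l₃)=(1,2,3): N and (l;000)² cancel in I_A²/I_B².
A: Δ = 0!·2!·4!/7! = 1/105; Racah Σ t=0..0: t=0:+1/8 = 1/8; ⇒ 3j(1 2 3; -1 0 1)² = 2/35, sgn +1
B: Δ = 0!·2!·4!/7! = 1/105; Racah Σ t=0..0: t=0:+1/24 = 1/24; ⇒ 3j(1 2 3; 0 2 -2)² = 1/21, sgn -1
I_A²/I_B² = (2/35)/(1/21) = 6/5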